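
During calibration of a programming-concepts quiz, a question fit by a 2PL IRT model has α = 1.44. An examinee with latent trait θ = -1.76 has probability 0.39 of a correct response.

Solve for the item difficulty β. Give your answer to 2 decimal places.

-1.45

P(θ) = 1 / (1 + exp(−α(θ − β)))
logit(0.39) = ln(0.39/0.61) = -0.4473
β = θ − logit/(α) = -1.76 − (-0.4473)/1.4400 = -1.4494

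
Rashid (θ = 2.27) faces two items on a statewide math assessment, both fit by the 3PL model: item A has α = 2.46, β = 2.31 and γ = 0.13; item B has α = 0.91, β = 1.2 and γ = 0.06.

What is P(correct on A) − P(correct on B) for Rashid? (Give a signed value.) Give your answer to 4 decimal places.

P(θ) = γ + (1 − γ) · 1 / (1 + exp(−α(θ − β)))
P_A = 0.5436
P_B = 0.7423
P_A − P_B = -0.1987

-0.1987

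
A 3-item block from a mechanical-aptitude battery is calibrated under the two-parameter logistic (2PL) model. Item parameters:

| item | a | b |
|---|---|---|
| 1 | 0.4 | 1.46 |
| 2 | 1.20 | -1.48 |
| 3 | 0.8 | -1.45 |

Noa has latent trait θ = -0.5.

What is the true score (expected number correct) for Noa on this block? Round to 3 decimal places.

1.759

P(θ) = 1 / (1 + exp(−a(θ − b)))
P_1 = 1/(1+e^{0.7840}) = 0.3135
P_2 = 1/(1+e^{-1.1760}) = 0.7642
P_3 = 1/(1+e^{-0.7600}) = 0.6814
E[score] = 0.3135 + 0.7642 + 0.6814 = 1.7590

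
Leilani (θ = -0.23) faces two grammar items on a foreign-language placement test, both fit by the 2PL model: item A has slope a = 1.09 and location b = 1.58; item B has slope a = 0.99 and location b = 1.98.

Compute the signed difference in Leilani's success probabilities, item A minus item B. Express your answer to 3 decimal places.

P(θ) = 1 / (1 + exp(−a(θ − b)))
P_A = 0.1221
P_B = 0.1008
P_A − P_B = 0.0212

0.021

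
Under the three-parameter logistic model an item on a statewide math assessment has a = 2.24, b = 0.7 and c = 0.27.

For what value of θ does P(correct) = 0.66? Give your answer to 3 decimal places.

P(θ) = c + (1 − c) · 1 / (1 + exp(−a(θ − b)))
Remove guessing floor: (0.66 − 0.27)/(1 − 0.27) = 0.5342
logit = ln(0.5342/0.4658) = 0.1372
θ = b + logit/(a) = 0.7 + 0.1372/2.2400 = 0.7613

0.761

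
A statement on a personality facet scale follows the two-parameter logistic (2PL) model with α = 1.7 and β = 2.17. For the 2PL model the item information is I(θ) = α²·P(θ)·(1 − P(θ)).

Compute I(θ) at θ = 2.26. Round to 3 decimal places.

0.718

P = 1/(1+e^{-0.1530}) = 0.5382
P(1−P) = 0.5382 × 0.4618 = 0.2485
I = α² × P(1−P) = 1.7² × 0.2485 = 0.71829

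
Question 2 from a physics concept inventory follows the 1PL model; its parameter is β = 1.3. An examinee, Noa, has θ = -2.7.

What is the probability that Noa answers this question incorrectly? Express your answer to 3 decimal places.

P(θ) = 1 / (1 + exp(−(θ − β)))
Exponent: (-2.7 − 1.3) = -4.0000
1/(1 + e^{4.0000}) = 0.0180
P = 0.0180
P(incorrect) = 1 − 0.0180 = 0.9820

0.982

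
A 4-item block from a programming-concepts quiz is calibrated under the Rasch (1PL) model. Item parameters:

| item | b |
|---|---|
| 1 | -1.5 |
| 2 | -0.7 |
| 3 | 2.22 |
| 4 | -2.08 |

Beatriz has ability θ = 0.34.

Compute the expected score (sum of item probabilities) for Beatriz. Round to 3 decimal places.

2.653

P(θ) = 1 / (1 + exp(−(θ − b)))
P_1 = 1/(1+e^{-1.8400}) = 0.8629
P_2 = 1/(1+e^{-1.0400}) = 0.7389
P_3 = 1/(1+e^{1.8800}) = 0.1324
P_4 = 1/(1+e^{-2.4200}) = 0.9183
E[score] = 0.8629 + 0.7389 + 0.1324 + 0.9183 = 2.6525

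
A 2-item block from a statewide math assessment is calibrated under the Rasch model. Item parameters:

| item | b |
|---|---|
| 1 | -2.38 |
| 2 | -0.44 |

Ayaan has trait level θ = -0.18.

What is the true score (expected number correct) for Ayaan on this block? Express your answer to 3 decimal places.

P(θ) = 1 / (1 + exp(−(θ − b)))
P_1 = 1/(1+e^{-2.2000}) = 0.9002
P_2 = 1/(1+e^{-0.2600}) = 0.5646
E[score] = 0.9002 + 0.5646 = 1.4649

1.465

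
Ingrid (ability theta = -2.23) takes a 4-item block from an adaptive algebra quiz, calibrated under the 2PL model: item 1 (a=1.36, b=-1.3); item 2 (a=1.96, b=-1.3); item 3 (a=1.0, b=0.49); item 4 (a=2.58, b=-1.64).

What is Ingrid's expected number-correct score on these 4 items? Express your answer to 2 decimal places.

0.60

P(theta) = 1 / (1 + exp(−a(theta − b)))
P_1 = 1/(1+e^{1.2648}) = 0.2201
P_2 = 1/(1+e^{1.8228}) = 0.1391
P_3 = 1/(1+e^{2.7200}) = 0.0618
P_4 = 1/(1+e^{1.5222}) = 0.1791
E[score] = 0.2201 + 0.1391 + 0.0618 + 0.1791 = 0.6002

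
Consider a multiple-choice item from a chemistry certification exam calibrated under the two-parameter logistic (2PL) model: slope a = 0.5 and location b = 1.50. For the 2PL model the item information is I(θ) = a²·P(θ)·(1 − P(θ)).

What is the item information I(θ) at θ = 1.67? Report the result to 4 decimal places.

P = 1/(1+e^{-0.0850}) = 0.5212
P(1−P) = 0.5212 × 0.4788 = 0.2495
I = a² × P(1−P) = 0.5² × 0.2495 = 0.06239

0.0624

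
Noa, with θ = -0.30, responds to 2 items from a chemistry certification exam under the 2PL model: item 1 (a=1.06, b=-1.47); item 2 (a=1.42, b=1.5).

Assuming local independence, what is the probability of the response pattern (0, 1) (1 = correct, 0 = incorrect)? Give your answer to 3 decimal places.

0.016

P(θ) = 1 / (1 + exp(−a(θ − b)))
P_1 = 1/(1+e^{-1.2402}) = 0.7756
P_2 = 1/(1+e^{2.5560}) = 0.0720
L = (1−P_1) × P_2 = 0.2244 × 0.0720 = 0.01616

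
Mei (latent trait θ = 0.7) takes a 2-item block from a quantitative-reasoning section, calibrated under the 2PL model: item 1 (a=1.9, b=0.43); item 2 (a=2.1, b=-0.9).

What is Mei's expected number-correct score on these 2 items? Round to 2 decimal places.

1.59

P(θ) = 1 / (1 + exp(−a(θ − b)))
P_1 = 1/(1+e^{-0.5130}) = 0.6255
P_2 = 1/(1+e^{-3.3600}) = 0.9664
E[score] = 0.6255 + 0.9664 = 1.5919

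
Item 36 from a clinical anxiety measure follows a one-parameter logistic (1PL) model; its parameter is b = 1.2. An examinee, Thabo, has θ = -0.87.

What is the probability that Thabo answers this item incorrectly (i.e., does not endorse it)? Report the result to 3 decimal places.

0.888

P(θ) = 1 / (1 + exp(−(θ − b)))
Exponent: (-0.87 − 1.2) = -2.0700
1/(1 + e^{2.0700}) = 0.1120
P = 0.1120
P(incorrect) = 1 − 0.1120 = 0.8880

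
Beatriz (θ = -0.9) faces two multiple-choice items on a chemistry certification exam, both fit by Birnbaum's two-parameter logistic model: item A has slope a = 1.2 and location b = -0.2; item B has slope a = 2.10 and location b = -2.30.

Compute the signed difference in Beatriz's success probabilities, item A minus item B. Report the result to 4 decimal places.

-0.6483

P(θ) = 1 / (1 + exp(−a(θ − b)))
P_A = 0.3015
P_B = 0.9498
P_A − P_B = -0.6483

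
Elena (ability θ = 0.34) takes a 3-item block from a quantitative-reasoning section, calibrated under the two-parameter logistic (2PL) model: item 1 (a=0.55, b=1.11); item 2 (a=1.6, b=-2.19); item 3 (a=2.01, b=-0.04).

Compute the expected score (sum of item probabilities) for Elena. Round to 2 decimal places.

P(θ) = 1 / (1 + exp(−a(θ − b)))
P_1 = 1/(1+e^{0.4235}) = 0.3957
P_2 = 1/(1+e^{-4.0480}) = 0.9828
P_3 = 1/(1+e^{-0.7638}) = 0.6822
E[score] = 0.3957 + 0.9828 + 0.6822 = 2.0607

2.06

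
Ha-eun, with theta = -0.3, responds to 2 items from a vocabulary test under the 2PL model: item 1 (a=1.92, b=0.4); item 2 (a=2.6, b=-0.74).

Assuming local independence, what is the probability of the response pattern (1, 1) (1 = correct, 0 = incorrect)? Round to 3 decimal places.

P(theta) = 1 / (1 + exp(−a(theta − b)))
P_1 = 1/(1+e^{1.3440}) = 0.2069
P_2 = 1/(1+e^{-1.1440}) = 0.7584
L = P_1 × P_2 = 0.2069 × 0.7584 = 0.15688

0.157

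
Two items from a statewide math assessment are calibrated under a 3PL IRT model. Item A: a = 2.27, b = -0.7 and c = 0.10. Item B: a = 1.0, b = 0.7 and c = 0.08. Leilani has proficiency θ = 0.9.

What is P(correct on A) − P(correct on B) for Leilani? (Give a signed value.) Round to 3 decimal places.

0.391

P(θ) = c + (1 − c) · 1 / (1 + exp(−a(θ − b)))
P_A = 0.9768
P_B = 0.5858
P_A − P_B = 0.3909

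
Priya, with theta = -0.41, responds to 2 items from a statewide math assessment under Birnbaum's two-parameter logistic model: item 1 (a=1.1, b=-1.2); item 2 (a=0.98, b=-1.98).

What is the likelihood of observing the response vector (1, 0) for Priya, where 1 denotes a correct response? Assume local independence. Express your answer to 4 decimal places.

0.1245

P(theta) = 1 / (1 + exp(−a(theta − b)))
P_1 = 1/(1+e^{-0.8690}) = 0.7045
P_2 = 1/(1+e^{-1.5386}) = 0.8233
L = P_1 × (1−P_2) = 0.7045 × 0.1767 = 0.12452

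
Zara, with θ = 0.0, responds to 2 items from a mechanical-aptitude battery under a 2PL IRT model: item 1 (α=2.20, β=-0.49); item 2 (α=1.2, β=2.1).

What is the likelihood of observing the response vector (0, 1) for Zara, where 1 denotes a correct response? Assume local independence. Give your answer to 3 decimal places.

0.019

P(θ) = 1 / (1 + exp(−α(θ − β)))
P_1 = 1/(1+e^{-1.0780}) = 0.7461
P_2 = 1/(1+e^{2.5200}) = 0.0745
L = (1−P_1) × P_2 = 0.2539 × 0.0745 = 0.01891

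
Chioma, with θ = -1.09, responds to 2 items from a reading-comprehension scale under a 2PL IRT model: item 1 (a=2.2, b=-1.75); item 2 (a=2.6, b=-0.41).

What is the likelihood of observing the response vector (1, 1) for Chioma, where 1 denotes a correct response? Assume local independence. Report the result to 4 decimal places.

P(θ) = 1 / (1 + exp(−a(θ − b)))
P_1 = 1/(1+e^{-1.4520}) = 0.8103
P_2 = 1/(1+e^{1.7680}) = 0.1458
L = P_1 × P_2 = 0.8103 × 0.1458 = 0.11814

0.1181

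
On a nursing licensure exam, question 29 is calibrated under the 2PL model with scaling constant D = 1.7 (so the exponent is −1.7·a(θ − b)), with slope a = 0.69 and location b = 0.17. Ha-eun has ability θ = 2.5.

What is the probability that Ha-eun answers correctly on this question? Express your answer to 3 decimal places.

0.939

P(θ) = 1 / (1 + exp(−D·a(θ − b)))
Exponent: 1.7 × 0.69 × (2.5 − 0.17) = 2.7331
1/(1 + e^{-2.7331}) = 0.9390
P = 0.9390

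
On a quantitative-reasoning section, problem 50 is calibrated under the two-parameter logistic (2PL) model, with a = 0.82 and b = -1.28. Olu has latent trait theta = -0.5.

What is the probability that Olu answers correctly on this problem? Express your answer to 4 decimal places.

0.6547

P(theta) = 1 / (1 + exp(−a(theta − b)))
Exponent: 0.82 × (-0.5 − (-1.28)) = 0.6396
1/(1 + e^{-0.6396}) = 0.6547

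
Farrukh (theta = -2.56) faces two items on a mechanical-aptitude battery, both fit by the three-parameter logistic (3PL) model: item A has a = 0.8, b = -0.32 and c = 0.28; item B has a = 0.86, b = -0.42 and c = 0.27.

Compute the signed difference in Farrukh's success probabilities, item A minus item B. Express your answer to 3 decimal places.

0.013

P(theta) = c + (1 − c) · 1 / (1 + exp(−a(theta − b)))
P_A = 0.3828
P_B = 0.3700
P_A − P_B = 0.0128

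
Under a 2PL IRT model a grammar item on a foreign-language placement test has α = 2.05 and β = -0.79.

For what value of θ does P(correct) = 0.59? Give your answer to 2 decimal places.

P(θ) = 1 / (1 + exp(−α(θ − β)))
logit = ln(0.5900/0.4100) = 0.3640
θ = β + logit/(α) = -0.79 + 0.3640/2.0500 = -0.6125

-0.61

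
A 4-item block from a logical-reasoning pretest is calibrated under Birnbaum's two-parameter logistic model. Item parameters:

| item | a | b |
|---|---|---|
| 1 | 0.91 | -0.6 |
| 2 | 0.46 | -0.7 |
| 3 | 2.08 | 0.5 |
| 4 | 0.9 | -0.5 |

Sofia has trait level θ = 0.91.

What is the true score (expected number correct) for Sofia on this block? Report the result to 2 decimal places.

P(θ) = 1 / (1 + exp(−a(θ − b)))
P_1 = 1/(1+e^{-1.3741}) = 0.7980
P_2 = 1/(1+e^{-0.7406}) = 0.6771
P_3 = 1/(1+e^{-0.8528}) = 0.7012
P_4 = 1/(1+e^{-1.2690}) = 0.7806
E[score] = 0.7980 + 0.6771 + 0.7012 + 0.7806 = 2.9569

2.96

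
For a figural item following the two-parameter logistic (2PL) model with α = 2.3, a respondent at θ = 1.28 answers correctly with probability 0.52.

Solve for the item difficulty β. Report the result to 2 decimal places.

1.25

P(θ) = 1 / (1 + exp(−α(θ − β)))
logit(0.52) = ln(0.52/0.48) = 0.0800
β = θ − logit/(α) = 1.28 − 0.0800/2.3000 = 1.2452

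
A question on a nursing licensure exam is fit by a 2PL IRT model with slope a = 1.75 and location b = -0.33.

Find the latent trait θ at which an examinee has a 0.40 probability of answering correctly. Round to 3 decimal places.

P(θ) = 1 / (1 + exp(−a(θ − b)))
logit = ln(0.4000/0.6000) = -0.4055
θ = b + logit/(a) = -0.33 + (-0.4055)/1.7500 = -0.5617

-0.562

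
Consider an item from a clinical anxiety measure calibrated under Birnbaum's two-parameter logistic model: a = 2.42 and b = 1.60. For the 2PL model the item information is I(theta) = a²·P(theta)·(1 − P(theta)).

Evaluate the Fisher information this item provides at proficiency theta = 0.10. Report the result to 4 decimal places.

P = 1/(1+e^{3.6300}) = 0.0258
P(1−P) = 0.0258 × 0.9742 = 0.0252
I = a² × P(1−P) = 2.42² × 0.0252 = 0.14737

0.1474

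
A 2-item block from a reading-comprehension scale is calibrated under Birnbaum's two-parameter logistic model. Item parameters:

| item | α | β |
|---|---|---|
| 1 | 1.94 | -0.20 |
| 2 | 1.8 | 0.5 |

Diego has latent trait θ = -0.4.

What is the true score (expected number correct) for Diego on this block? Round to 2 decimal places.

P(θ) = 1 / (1 + exp(−α(θ − β)))
P_1 = 1/(1+e^{0.3880}) = 0.4042
P_2 = 1/(1+e^{1.6200}) = 0.1652
E[score] = 0.4042 + 0.1652 = 0.5694

0.57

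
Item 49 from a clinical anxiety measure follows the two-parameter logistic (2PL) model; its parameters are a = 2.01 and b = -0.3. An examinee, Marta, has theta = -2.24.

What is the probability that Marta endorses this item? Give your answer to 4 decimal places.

0.0199

P(theta) = 1 / (1 + exp(−a(theta − b)))
Exponent: 2.01 × (-2.24 − (-0.3)) = -3.8994
1/(1 + e^{3.8994}) = 0.0199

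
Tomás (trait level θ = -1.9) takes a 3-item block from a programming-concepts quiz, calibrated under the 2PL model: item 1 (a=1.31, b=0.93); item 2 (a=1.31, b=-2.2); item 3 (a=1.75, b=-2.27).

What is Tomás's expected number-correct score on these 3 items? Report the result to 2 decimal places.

P(θ) = 1 / (1 + exp(−a(θ − b)))
P_1 = 1/(1+e^{3.7073}) = 0.0240
P_2 = 1/(1+e^{-0.3930}) = 0.5970
P_3 = 1/(1+e^{-0.6475}) = 0.6564
E[score] = 0.0240 + 0.5970 + 0.6564 = 1.2774

1.28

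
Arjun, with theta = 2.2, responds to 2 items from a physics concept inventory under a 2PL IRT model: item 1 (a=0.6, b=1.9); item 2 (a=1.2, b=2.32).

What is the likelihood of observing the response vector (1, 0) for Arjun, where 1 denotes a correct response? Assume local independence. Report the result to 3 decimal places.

0.292

P(theta) = 1 / (1 + exp(−a(theta − b)))
P_1 = 1/(1+e^{-0.1800}) = 0.5449
P_2 = 1/(1+e^{0.1440}) = 0.4641
L = P_1 × (1−P_2) = 0.5449 × 0.5359 = 0.29202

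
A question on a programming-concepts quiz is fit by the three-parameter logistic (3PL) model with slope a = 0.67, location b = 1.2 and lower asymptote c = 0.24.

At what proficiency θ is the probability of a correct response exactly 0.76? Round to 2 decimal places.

P(θ) = c + (1 − c) · 1 / (1 + exp(−a(θ − b)))
Remove guessing floor: (0.76 − 0.24)/(1 − 0.24) = 0.6842
logit = ln(0.6842/0.3158) = 0.7732
θ = b + logit/(a) = 1.2 + 0.7732/0.6700 = 2.3540

2.35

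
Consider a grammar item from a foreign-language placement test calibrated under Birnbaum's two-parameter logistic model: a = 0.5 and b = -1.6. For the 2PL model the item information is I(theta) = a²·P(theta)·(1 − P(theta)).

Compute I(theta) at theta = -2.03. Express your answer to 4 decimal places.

P = 1/(1+e^{0.2150}) = 0.4465
P(1−P) = 0.4465 × 0.5535 = 0.2471
I = a² × P(1−P) = 0.5² × 0.2471 = 0.06178

0.0618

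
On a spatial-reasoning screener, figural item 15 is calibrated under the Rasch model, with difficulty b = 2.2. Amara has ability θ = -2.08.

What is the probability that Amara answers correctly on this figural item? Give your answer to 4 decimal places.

P(θ) = 1 / (1 + exp(−(θ − b)))
Exponent: (-2.08 − 2.2) = -4.2800
1/(1 + e^{4.2800}) = 0.0137
P = 0.0137

0.0137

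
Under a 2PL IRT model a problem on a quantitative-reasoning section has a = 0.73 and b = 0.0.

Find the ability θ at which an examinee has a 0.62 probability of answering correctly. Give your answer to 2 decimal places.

P(θ) = 1 / (1 + exp(−a(θ − b)))
logit = ln(0.6200/0.3800) = 0.4895
θ = b + logit/(a) = 0.0 + 0.4895/0.7300 = 0.6706

0.67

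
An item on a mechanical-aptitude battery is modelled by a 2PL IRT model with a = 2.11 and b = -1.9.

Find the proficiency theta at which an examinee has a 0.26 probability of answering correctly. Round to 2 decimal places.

-2.40

P(theta) = 1 / (1 + exp(−a(theta − b)))
logit = ln(0.2600/0.7400) = -1.0460
theta = b + logit/(a) = -1.9 + (-1.0460)/2.1100 = -2.3957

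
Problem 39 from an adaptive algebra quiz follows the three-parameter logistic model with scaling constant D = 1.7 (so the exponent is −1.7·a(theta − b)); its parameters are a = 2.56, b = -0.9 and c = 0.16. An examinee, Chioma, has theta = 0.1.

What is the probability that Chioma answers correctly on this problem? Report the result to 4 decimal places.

P(theta) = c + (1 − c) · 1 / (1 + exp(−D·a(theta − b)))
Exponent: 1.7 × 2.56 × (0.1 − (-0.9)) = 4.3520
1/(1 + e^{-4.3520}) = 0.9873
P = 0.16 + 0.84 × 0.9873 = 0.9893

0.9893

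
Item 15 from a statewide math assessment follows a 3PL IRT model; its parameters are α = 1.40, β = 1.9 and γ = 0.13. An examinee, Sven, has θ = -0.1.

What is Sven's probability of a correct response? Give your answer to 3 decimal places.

0.180

P(θ) = γ + (1 − γ) · 1 / (1 + exp(−α(θ − β)))
Exponent: 1.40 × (-0.1 − 1.9) = -2.8000
1/(1 + e^{2.8000}) = 0.0573
P = 0.13 + 0.87 × 0.0573 = 0.1799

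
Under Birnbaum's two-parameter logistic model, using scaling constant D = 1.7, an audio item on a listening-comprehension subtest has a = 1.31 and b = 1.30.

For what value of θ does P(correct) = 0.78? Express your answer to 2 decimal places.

1.87

P(θ) = 1 / (1 + exp(−D·a(θ − b)))
logit = ln(0.7800/0.2200) = 1.2657
θ = b + logit/(1.7·a) = 1.30 + 1.2657/2.2270 = 1.8683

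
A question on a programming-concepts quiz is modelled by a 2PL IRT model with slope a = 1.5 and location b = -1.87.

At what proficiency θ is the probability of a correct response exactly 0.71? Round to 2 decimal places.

P(θ) = 1 / (1 + exp(−a(θ − b)))
logit = ln(0.7100/0.2900) = 0.8954
θ = b + logit/(a) = -1.87 + 0.8954/1.5000 = -1.2731

-1.27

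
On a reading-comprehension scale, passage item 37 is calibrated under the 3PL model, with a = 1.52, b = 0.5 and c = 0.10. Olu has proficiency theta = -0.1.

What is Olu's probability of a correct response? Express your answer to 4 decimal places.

P(theta) = c + (1 − c) · 1 / (1 + exp(−a(theta − b)))
Exponent: 1.52 × (-0.1 − 0.5) = -0.9120
1/(1 + e^{0.9120}) = 0.2866
P = 0.10 + 0.90 × 0.2866 = 0.3579

0.3579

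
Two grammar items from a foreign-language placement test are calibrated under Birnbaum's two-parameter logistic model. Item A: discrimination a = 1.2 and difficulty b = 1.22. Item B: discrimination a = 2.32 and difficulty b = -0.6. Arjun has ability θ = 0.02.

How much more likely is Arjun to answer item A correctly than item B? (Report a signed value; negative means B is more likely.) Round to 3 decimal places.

-0.617

P(θ) = 1 / (1 + exp(−a(θ − b)))
P_A = 0.1915
P_B = 0.8082
P_A − P_B = -0.6167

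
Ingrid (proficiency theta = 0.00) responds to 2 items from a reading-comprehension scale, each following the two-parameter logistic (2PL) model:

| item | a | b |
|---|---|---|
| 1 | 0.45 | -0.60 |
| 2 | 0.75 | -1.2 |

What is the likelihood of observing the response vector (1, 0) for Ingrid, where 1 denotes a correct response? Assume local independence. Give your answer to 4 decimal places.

P(theta) = 1 / (1 + exp(−a(theta − b)))
P_1 = 1/(1+e^{-0.2700}) = 0.5671
P_2 = 1/(1+e^{-0.9000}) = 0.7109
L = P_1 × (1−P_2) = 0.5671 × 0.2891 = 0.16392

0.1639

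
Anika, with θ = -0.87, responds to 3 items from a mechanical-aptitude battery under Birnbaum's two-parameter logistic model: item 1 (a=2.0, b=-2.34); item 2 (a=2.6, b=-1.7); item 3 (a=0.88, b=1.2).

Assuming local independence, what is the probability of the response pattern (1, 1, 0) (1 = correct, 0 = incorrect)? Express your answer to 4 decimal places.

0.7329

P(θ) = 1 / (1 + exp(−a(θ − b)))
P_1 = 1/(1+e^{-2.9400}) = 0.9498
P_2 = 1/(1+e^{-2.1580}) = 0.8964
P_3 = 1/(1+e^{1.8216}) = 0.1392
L = P_1 × P_2 × (1−P_3) = 0.9498 × 0.8964 × 0.8608 = 0.73285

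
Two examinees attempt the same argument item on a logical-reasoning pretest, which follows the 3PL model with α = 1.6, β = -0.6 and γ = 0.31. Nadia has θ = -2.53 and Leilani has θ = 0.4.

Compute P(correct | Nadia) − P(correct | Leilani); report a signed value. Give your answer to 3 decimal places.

-0.544

P(θ) = γ + (1 − γ) · 1 / (1 + exp(−α(θ − β)))
P(Nadia) = 0.3401  [exponent -3.0880]
P(Leilani) = 0.8841  [exponent 1.6000]
Difference = 0.3401 − 0.8841 = -0.5440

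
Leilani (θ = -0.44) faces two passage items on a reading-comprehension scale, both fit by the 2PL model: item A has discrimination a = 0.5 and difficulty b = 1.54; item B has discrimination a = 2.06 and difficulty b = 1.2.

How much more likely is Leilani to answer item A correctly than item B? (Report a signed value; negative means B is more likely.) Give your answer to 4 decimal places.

P(θ) = 1 / (1 + exp(−a(θ − b)))
P_A = 0.2709
P_B = 0.0330
P_A − P_B = 0.2379

0.2379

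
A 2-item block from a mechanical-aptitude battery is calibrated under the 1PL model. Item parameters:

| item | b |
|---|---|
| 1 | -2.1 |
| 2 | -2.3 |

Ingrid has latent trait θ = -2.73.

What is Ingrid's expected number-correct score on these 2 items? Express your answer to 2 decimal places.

P(θ) = 1 / (1 + exp(−(θ − b)))
P_1 = 1/(1+e^{0.6300}) = 0.3475
P_2 = 1/(1+e^{0.4300}) = 0.3941
E[score] = 0.3475 + 0.3941 = 0.7416

0.74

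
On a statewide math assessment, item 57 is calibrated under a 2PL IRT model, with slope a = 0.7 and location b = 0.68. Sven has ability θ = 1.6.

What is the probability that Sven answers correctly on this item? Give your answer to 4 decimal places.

0.6557

P(θ) = 1 / (1 + exp(−a(θ − b)))
Exponent: 0.7 × (1.6 − 0.68) = 0.6440
1/(1 + e^{-0.6440}) = 0.6557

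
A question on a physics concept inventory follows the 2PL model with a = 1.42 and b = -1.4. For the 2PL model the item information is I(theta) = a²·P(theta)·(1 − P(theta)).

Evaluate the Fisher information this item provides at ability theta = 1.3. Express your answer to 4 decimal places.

P = 1/(1+e^{-3.8340}) = 0.9788
P(1−P) = 0.9788 × 0.0212 = 0.0207
I = a² × P(1−P) = 1.42² × 0.0207 = 0.04177

0.0418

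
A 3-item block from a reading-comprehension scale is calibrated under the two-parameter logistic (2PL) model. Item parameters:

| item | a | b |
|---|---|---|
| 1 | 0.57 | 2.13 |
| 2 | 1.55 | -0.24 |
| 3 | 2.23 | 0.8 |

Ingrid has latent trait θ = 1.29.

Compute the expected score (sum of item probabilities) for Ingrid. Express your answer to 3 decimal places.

2.046

P(θ) = 1 / (1 + exp(−a(θ − b)))
P_1 = 1/(1+e^{0.4788}) = 0.3825
P_2 = 1/(1+e^{-2.3715}) = 0.9146
P_3 = 1/(1+e^{-1.0927}) = 0.7489
E[score] = 0.3825 + 0.9146 + 0.7489 = 2.0461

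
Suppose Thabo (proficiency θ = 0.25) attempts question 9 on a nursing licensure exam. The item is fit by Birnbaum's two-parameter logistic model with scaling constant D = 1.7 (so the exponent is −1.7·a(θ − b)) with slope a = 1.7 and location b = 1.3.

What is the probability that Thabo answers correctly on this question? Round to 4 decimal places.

0.0459

P(θ) = 1 / (1 + exp(−D·a(θ − b)))
Exponent: 1.7 × 1.7 × (0.25 − 1.3) = -3.0345
1/(1 + e^{3.0345}) = 0.0459
P = 0.0459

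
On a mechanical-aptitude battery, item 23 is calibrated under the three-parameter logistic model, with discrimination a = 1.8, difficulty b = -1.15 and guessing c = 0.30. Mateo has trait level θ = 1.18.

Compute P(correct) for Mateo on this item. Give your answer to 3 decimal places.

P(θ) = c + (1 − c) · 1 / (1 + exp(−a(θ − b)))
Exponent: 1.8 × (1.18 − (-1.15)) = 4.1940
1/(1 + e^{-4.1940}) = 0.9851
P = 0.30 + 0.70 × 0.9851 = 0.9896

0.990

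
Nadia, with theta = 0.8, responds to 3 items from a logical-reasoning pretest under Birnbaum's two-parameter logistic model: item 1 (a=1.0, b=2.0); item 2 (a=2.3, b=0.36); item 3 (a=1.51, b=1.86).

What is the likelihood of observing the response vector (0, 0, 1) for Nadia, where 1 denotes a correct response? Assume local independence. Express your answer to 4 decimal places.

P(theta) = 1 / (1 + exp(−a(theta − b)))
P_1 = 1/(1+e^{1.2000}) = 0.2315
P_2 = 1/(1+e^{-1.0120}) = 0.7334
P_3 = 1/(1+e^{1.6006}) = 0.1679
L = (1−P_1) × (1−P_2) × P_3 = 0.7685 × 0.2666 × 0.1679 = 0.03440

0.0344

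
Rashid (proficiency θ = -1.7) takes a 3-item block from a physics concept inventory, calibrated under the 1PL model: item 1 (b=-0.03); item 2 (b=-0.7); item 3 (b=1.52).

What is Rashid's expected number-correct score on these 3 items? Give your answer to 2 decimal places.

P(θ) = 1 / (1 + exp(−(θ − b)))
P_1 = 1/(1+e^{1.6700}) = 0.1584
P_2 = 1/(1+e^{1.0000}) = 0.2689
P_3 = 1/(1+e^{3.2200}) = 0.0384
E[score] = 0.1584 + 0.2689 + 0.0384 = 0.4658

0.47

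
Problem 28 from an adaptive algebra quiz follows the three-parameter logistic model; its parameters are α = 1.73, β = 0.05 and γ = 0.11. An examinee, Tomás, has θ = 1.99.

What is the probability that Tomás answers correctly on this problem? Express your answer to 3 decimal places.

0.970

P(θ) = γ + (1 − γ) · 1 / (1 + exp(−α(θ − β)))
Exponent: 1.73 × (1.99 − 0.05) = 3.3562
1/(1 + e^{-3.3562}) = 0.9663
P = 0.11 + 0.89 × 0.9663 = 0.9700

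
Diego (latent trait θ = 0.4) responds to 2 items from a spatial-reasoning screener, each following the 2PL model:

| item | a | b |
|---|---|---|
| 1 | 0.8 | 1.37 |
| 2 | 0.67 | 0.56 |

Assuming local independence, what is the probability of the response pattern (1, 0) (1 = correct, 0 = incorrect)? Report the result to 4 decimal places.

P(θ) = 1 / (1 + exp(−a(θ − b)))
P_1 = 1/(1+e^{0.7760}) = 0.3152
P_2 = 1/(1+e^{0.1072}) = 0.4732
L = P_1 × (1−P_2) = 0.3152 × 0.5268 = 0.16603

0.1660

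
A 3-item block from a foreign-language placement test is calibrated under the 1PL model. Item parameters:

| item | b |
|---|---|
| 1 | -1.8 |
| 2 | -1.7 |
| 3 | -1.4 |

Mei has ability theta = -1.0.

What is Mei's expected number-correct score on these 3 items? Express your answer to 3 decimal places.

P(theta) = 1 / (1 + exp(−(theta − b)))
P_1 = 1/(1+e^{-0.8000}) = 0.6900
P_2 = 1/(1+e^{-0.7000}) = 0.6682
P_3 = 1/(1+e^{-0.4000}) = 0.5987
E[score] = 0.6900 + 0.6682 + 0.5987 = 1.9568

1.957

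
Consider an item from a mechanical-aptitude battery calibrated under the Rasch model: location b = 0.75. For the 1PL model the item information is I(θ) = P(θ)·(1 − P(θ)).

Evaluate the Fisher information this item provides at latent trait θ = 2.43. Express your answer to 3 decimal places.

P = 1/(1+e^{-1.6800}) = 0.8429
P(1−P) = 0.8429 × 0.1571 = 0.1324
I = P(1−P) = 0.13242

0.132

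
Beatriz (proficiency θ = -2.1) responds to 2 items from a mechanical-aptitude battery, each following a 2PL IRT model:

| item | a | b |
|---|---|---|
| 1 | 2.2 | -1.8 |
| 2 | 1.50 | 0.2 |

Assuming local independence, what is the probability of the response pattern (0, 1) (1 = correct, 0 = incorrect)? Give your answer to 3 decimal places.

0.020

P(θ) = 1 / (1 + exp(−a(θ − b)))
P_1 = 1/(1+e^{0.6600}) = 0.3407
P_2 = 1/(1+e^{3.4500}) = 0.0308
L = (1−P_1) × P_2 = 0.6593 × 0.0308 = 0.02028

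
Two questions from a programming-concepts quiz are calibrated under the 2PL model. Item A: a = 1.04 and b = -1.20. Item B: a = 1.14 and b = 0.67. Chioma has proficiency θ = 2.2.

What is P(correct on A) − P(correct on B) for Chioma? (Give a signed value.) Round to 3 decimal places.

P(θ) = 1 / (1 + exp(−a(θ − b)))
P_A = 0.9717
P_B = 0.8512
P_A − P_B = 0.1205

0.120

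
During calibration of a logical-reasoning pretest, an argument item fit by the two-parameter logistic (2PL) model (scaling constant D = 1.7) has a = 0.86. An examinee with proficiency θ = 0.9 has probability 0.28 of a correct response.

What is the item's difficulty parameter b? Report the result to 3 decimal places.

P(θ) = 1 / (1 + exp(−D·a(θ − b)))
logit(0.28) = ln(0.28/0.72) = -0.9445
b = θ − logit/(1.7·a) = 0.9 − (-0.9445)/1.4620 = 1.5460

1.546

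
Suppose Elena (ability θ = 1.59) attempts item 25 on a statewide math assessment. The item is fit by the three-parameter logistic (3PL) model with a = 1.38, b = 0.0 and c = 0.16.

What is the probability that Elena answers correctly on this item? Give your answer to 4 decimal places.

P(θ) = c + (1 − c) · 1 / (1 + exp(−a(θ − b)))
Exponent: 1.38 × (1.59 − 0.0) = 2.1942
1/(1 + e^{-2.1942}) = 0.8997
P = 0.16 + 0.84 × 0.8997 = 0.9158

0.9158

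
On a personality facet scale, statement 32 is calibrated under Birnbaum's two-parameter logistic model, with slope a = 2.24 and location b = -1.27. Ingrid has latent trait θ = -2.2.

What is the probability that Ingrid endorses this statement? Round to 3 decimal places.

P(θ) = 1 / (1 + exp(−a(θ − b)))
Exponent: 2.24 × (-2.2 − (-1.27)) = -2.0832
1/(1 + e^{2.0832}) = 0.1107

0.111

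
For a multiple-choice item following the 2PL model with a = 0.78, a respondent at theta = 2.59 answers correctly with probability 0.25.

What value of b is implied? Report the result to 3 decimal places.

3.998

P(theta) = 1 / (1 + exp(−a(theta − b)))
logit(0.25) = ln(0.25/0.75) = -1.0986
b = theta − logit/(a) = 2.59 − (-1.0986)/0.7800 = 3.9985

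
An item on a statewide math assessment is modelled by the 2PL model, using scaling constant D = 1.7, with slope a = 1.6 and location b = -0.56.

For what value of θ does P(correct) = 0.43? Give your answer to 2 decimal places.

-0.66

P(θ) = 1 / (1 + exp(−D·a(θ − b)))
logit = ln(0.4300/0.5700) = -0.2819
θ = b + logit/(1.7·a) = -0.56 + (-0.2819)/2.7200 = -0.6636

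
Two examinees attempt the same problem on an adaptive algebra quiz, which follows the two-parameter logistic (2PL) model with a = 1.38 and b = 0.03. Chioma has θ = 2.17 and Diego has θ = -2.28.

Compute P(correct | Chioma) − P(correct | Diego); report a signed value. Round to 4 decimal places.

0.9108

P(θ) = 1 / (1 + exp(−a(θ − b)))
P(Chioma) = 0.9504  [exponent 2.9532]
P(Diego) = 0.0396  [exponent -3.1878]
Difference = 0.9504 − 0.0396 = 0.9108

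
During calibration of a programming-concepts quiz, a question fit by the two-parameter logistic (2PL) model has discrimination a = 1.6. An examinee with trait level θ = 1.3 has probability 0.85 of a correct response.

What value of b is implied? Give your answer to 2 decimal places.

0.22

P(θ) = 1 / (1 + exp(−a(θ − b)))
logit(0.85) = ln(0.85/0.15) = 1.7346
b = θ − logit/(a) = 1.3 − 1.7346/1.6000 = 0.2159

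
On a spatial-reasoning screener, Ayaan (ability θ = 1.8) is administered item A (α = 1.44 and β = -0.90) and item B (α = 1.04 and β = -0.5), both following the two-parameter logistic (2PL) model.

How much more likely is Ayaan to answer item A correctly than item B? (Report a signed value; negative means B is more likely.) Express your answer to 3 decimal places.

P(θ) = 1 / (1 + exp(−α(θ − β)))
P_A = 0.9799
P_B = 0.9162
P_A − P_B = 0.0637

0.064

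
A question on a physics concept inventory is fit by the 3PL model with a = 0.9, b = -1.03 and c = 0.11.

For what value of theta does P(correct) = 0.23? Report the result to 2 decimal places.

P(theta) = c + (1 − c) · 1 / (1 + exp(−a(theta − b)))
Remove guessing floor: (0.23 − 0.11)/(1 − 0.11) = 0.1348
logit = ln(0.1348/0.8652) = -1.8589
theta = b + logit/(a) = -1.03 + (-1.8589)/0.9000 = -3.0954

-3.10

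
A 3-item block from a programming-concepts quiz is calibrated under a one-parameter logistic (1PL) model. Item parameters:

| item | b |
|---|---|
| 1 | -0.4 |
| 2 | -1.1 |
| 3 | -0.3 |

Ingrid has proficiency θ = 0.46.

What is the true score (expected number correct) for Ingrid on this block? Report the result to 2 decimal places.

P(θ) = 1 / (1 + exp(−(θ − b)))
P_1 = 1/(1+e^{-0.8600}) = 0.7027
P_2 = 1/(1+e^{-1.5600}) = 0.8264
P_3 = 1/(1+e^{-0.7600}) = 0.6814
E[score] = 0.7027 + 0.8264 + 0.6814 = 2.2104

2.21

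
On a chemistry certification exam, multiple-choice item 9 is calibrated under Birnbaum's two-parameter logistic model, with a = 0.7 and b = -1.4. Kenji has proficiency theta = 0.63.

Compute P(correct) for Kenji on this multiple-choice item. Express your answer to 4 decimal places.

0.8055

P(theta) = 1 / (1 + exp(−a(theta − b)))
Exponent: 0.7 × (0.63 − (-1.4)) = 1.4210
1/(1 + e^{-1.4210}) = 0.8055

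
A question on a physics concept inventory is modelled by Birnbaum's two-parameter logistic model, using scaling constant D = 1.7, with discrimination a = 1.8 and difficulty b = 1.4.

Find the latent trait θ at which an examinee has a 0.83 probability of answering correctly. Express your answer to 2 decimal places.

1.92

P(θ) = 1 / (1 + exp(−D·a(θ − b)))
logit = ln(0.8300/0.1700) = 1.5856
θ = b + logit/(1.7·a) = 1.4 + 1.5856/3.0600 = 1.9182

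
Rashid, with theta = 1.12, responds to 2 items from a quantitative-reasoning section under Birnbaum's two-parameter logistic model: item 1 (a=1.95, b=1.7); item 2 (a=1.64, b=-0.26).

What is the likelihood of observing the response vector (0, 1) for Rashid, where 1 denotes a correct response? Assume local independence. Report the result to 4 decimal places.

P(theta) = 1 / (1 + exp(−a(theta − b)))
P_1 = 1/(1+e^{1.1310}) = 0.2440
P_2 = 1/(1+e^{-2.2632}) = 0.9058
L = (1−P_1) × P_2 = 0.7560 × 0.9058 = 0.68479

0.6848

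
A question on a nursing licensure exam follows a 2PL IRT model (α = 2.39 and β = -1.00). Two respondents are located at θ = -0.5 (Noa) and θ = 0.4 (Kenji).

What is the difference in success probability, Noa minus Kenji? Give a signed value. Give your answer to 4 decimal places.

P(θ) = 1 / (1 + exp(−α(θ − β)))
P(Noa) = 0.7676  [exponent 1.1950]
P(Kenji) = 0.9660  [exponent 3.3460]
Difference = 0.7676 − 0.9660 = -0.1983

-0.1983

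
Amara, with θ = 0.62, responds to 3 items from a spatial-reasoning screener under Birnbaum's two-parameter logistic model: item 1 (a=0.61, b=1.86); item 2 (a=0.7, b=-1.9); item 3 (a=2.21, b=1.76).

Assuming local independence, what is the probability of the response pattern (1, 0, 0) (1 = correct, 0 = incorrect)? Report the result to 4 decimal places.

P(θ) = 1 / (1 + exp(−a(θ − b)))
P_1 = 1/(1+e^{0.7564}) = 0.3194
P_2 = 1/(1+e^{-1.7640}) = 0.8537
P_3 = 1/(1+e^{2.5194}) = 0.0745
L = P_1 × (1−P_2) × (1−P_3) = 0.3194 × 0.1463 × 0.9255 = 0.04325

0.0432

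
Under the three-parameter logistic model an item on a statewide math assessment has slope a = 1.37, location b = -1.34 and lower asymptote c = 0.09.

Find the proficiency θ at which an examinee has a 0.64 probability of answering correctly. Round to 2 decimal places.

-1.03

P(θ) = c + (1 − c) · 1 / (1 + exp(−a(θ − b)))
Remove guessing floor: (0.64 − 0.09)/(1 − 0.09) = 0.6044
logit = ln(0.6044/0.3956) = 0.4238
θ = b + logit/(a) = -1.34 + 0.4238/1.3700 = -1.0306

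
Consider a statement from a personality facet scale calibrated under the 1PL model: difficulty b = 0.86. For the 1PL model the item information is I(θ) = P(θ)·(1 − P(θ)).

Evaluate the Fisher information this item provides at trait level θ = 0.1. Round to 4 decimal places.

0.2171

P = 1/(1+e^{0.7600}) = 0.3186
P(1−P) = 0.3186 × 0.6814 = 0.2171
I = P(1−P) = 0.21711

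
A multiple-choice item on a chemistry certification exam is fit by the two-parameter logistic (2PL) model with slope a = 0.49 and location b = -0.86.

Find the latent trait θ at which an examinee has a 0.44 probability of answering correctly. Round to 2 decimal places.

P(θ) = 1 / (1 + exp(−a(θ − b)))
logit = ln(0.4400/0.5600) = -0.2412
θ = b + logit/(a) = -0.86 + (-0.2412)/0.4900 = -1.3522

-1.35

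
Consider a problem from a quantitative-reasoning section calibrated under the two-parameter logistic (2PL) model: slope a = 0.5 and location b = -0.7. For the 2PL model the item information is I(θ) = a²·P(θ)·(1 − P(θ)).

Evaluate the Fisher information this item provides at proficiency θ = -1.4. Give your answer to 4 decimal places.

0.0606

P = 1/(1+e^{0.3500}) = 0.4134
P(1−P) = 0.4134 × 0.5866 = 0.2425
I = a² × P(1−P) = 0.5² × 0.2425 = 0.06062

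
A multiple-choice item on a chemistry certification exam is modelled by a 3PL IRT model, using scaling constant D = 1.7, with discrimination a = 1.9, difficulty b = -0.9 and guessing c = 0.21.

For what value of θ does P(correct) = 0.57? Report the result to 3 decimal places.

-0.955

P(θ) = c + (1 − c) · 1 / (1 + exp(−D·a(θ − b)))
Remove guessing floor: (0.57 − 0.21)/(1 − 0.21) = 0.4557
logit = ln(0.4557/0.5443) = -0.1777
θ = b + logit/(1.7·a) = -0.9 + (-0.1777)/3.2300 = -0.9550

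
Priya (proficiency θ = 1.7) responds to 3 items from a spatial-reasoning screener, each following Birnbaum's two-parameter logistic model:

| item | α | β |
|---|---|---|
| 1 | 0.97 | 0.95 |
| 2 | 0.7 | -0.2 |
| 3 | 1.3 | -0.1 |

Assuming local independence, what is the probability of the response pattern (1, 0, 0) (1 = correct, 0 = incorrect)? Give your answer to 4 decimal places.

0.0124

P(θ) = 1 / (1 + exp(−α(θ − β)))
P_1 = 1/(1+e^{-0.7275}) = 0.6743
P_2 = 1/(1+e^{-1.3300}) = 0.7908
P_3 = 1/(1+e^{-2.3400}) = 0.9121
L = P_1 × (1−P_2) × (1−P_3) = 0.6743 × 0.2092 × 0.0879 = 0.01239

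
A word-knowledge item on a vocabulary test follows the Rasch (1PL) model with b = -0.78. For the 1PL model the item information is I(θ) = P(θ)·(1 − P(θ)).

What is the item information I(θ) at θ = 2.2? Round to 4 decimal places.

0.0460

P = 1/(1+e^{-2.9800}) = 0.9517
P(1−P) = 0.9517 × 0.0483 = 0.0460
I = P(1−P) = 0.04600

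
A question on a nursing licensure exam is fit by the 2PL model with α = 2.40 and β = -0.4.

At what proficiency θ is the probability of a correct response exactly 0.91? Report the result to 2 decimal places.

P(θ) = 1 / (1 + exp(−α(θ − β)))
logit = ln(0.9100/0.0900) = 2.3136
θ = β + logit/(α) = -0.4 + 2.3136/2.4000 = 0.5640

0.56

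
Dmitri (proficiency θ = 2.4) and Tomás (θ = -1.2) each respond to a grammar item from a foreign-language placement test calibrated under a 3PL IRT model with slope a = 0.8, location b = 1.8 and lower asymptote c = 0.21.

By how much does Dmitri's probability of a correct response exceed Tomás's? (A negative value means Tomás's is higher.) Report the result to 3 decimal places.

P(θ) = c + (1 − c) · 1 / (1 + exp(−a(θ − b)))
P(Dmitri) = 0.6980  [exponent 0.4800]
P(Tomás) = 0.2757  [exponent -2.4000]
Difference = 0.6980 − 0.2757 = 0.4223

0.422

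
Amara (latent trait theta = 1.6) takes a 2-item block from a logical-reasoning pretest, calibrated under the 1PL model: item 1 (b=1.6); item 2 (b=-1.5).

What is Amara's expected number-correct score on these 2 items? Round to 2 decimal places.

1.46

P(theta) = 1 / (1 + exp(−(theta − b)))
P_1 = 1/(1+e^{0.0000}) = 0.5000
P_2 = 1/(1+e^{-3.1000}) = 0.9569
E[score] = 0.5000 + 0.9569 = 1.4569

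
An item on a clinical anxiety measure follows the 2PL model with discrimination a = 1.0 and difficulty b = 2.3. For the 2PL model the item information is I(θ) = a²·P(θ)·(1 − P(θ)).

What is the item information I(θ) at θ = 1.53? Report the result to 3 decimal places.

0.216

P = 1/(1+e^{0.7700}) = 0.3165
P(1−P) = 0.3165 × 0.6835 = 0.2163
I = a² × P(1−P) = 1.0² × 0.2163 = 0.21632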